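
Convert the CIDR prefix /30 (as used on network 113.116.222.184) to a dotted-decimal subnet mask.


/30 means 30 network bits, 2 host bits
Binary: 11111111111111111111111111111100
Mask: 255.255.255.252


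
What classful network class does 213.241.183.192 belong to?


First octet: 213
Binary: 11010101
110xxxxx -> Class C (192-223)
Class C, default mask 255.255.255.0 (/24)


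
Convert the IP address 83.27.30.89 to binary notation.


83 = 01010011
27 = 00011011
30 = 00011110
89 = 01011001
Binary: 01010011.00011011.00011110.01011001


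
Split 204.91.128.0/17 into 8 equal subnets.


New prefix = 17 + 3 = 20
Each subnet has 4096 addresses
  204.91.128.0/20
  204.91.144.0/20
  204.91.160.0/20
  204.91.176.0/20
  204.91.192.0/20
  204.91.208.0/20
  204.91.224.0/20
  204.91.240.0/20
Subnets: 204.91.128.0/20, 204.91.144.0/20, 204.91.160.0/20, 204.91.176.0/20, 204.91.192.0/20, 204.91.208.0/20, 204.91.224.0/20, 204.91.240.0/20


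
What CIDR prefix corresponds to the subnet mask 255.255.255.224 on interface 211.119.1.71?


Binary: 11111111.11111111.11111111.11100000
Count leading 1s
Prefix: /27


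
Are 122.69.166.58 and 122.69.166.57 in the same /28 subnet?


Mask: 255.255.255.240
122.69.166.58 AND mask = 122.69.166.48
122.69.166.57 AND mask = 122.69.166.48
Yes, same subnet (122.69.166.48)


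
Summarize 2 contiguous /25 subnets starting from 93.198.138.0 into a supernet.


Original prefix: /25
Number of subnets: 2 = 2^1
New prefix = 25 - 1 = 24
Supernet: 93.198.138.0/24


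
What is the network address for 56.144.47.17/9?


IP:   00111000.10010000.00101111.00010001
Mask: 11111111.10000000.00000000.00000000
AND operation:
Net:  00111000.10000000.00000000.00000000
Network: 56.128.0.0/9


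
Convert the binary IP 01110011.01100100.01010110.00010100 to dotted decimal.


01110011 = 115
01100100 = 100
01010110 = 86
00010100 = 20
IP: 115.100.86.20


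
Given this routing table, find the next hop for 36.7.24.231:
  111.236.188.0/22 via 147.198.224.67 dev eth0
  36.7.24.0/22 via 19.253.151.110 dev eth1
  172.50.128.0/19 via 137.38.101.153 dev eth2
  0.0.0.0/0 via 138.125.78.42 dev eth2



Longest prefix match for 36.7.24.231:
  /22 111.236.188.0: no
  /22 36.7.24.0: MATCH
  /19 172.50.128.0: no
  /0 0.0.0.0: MATCH
Selected: next-hop 19.253.151.110 via eth1 (matched /22)


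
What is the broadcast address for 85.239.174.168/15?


Network: 85.238.0.0/15
Host bits = 17
Set all host bits to 1:
Broadcast: 85.239.255.255


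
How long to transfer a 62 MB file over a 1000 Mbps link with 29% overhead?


Effective throughput = 1000 * (1 - 29/100) = 710 Mbps
File size in Mb = 62 * 8 = 496 Mb
Time = 496 / 710
Time = 0.6986 seconds


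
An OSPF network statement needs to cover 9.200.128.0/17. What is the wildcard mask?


Subnet mask: 255.255.128.0
Wildcard = 255.255.255.255 - subnet mask
255 - 255 = 0
255 - 255 = 0
255 - 128 = 127
255 - 0 = 255
Wildcard: 0.0.127.255


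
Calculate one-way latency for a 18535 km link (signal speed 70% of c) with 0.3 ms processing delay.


Speed = 0.7 * 3e5 km/s = 210000 km/s
Propagation delay = 18535 / 210000 = 0.0883 s = 88.2619 ms
Processing delay = 0.3 ms
Total one-way latency = 88.5619 ms


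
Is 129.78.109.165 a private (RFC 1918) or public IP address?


RFC 1918 private ranges:
  10.0.0.0/8 (10.0.0.0 - 10.255.255.255)
  172.16.0.0/12 (172.16.0.0 - 172.31.255.255)
  192.168.0.0/16 (192.168.0.0 - 192.168.255.255)
Public (not in any RFC 1918 range)


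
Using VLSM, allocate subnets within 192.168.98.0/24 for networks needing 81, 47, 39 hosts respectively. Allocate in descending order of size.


81 hosts -> /25 (126 usable): 192.168.98.0/25
47 hosts -> /26 (62 usable): 192.168.98.128/26
39 hosts -> /26 (62 usable): 192.168.98.192/26
Allocation: 192.168.98.0/25 (81 hosts, 126 usable); 192.168.98.128/26 (47 hosts, 62 usable); 192.168.98.192/26 (39 hosts, 62 usable)


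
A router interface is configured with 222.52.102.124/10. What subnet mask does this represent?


/10 means 10 network bits, 22 host bits
Binary: 11111111110000000000000000000000
Mask: 255.192.0.0


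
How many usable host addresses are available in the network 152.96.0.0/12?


Host bits = 32 - 12 = 20
Total addresses = 2^20 = 1048576
Usable = total - 2 (network and broadcast)
Usable hosts: 1048574


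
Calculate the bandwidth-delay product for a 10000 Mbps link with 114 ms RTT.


BDP = bandwidth * RTT
= 10000 Mbps * 114 ms
= 10000 * 1e6 * 114 / 1000 bits
= 1140000000 bits
= 142500000 bytes
= 139160.1562 KB
BDP = 1140000000 bits (142500000 bytes)


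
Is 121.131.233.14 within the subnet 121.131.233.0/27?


Subnet network: 121.131.233.0
Test IP AND mask: 121.131.233.0
Yes, 121.131.233.14 is in 121.131.233.0/27


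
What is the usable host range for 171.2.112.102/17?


Network: 171.2.0.0
Broadcast: 171.2.127.255
First usable = network + 1
Last usable = broadcast - 1
Range: 171.2.0.1 to 171.2.127.254


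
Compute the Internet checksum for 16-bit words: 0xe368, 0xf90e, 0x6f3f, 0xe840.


Sum all words (with carry folding):
+ 0xe368 = 0xe368
+ 0xf90e = 0xdc77
+ 0x6f3f = 0x4bb7
+ 0xe840 = 0x33f8
One's complement: ~0x33f8
Checksum = 0xcc07


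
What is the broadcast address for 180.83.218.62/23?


Network: 180.83.218.0/23
Host bits = 9
Set all host bits to 1:
Broadcast: 180.83.219.255


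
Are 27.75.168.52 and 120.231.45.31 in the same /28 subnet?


Mask: 255.255.255.240
27.75.168.52 AND mask = 27.75.168.48
120.231.45.31 AND mask = 120.231.45.16
No, different subnets (27.75.168.48 vs 120.231.45.16)


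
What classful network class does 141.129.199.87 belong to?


First octet: 141
Binary: 10001101
10xxxxxx -> Class B (128-191)
Class B, default mask 255.255.0.0 (/16)


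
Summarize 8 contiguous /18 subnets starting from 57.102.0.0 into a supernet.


Original prefix: /18
Number of subnets: 8 = 2^3
New prefix = 18 - 3 = 15
Supernet: 57.102.0.0/15


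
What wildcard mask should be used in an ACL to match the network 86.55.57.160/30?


Subnet mask: 255.255.255.252
Wildcard = 255.255.255.255 - subnet mask
255 - 255 = 0
255 - 255 = 0
255 - 255 = 0
255 - 252 = 3
Wildcard: 0.0.0.3


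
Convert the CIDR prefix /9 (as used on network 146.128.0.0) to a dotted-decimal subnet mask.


/9 means 9 network bits, 23 host bits
Binary: 11111111100000000000000000000000
Mask: 255.128.0.0


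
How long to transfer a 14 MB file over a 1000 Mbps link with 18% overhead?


Effective throughput = 1000 * (1 - 18/100) = 820.0 Mbps
File size in Mb = 14 * 8 = 112 Mb
Time = 112 / 820.0
Time = 0.1366 seconds


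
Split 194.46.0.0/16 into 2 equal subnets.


New prefix = 16 + 1 = 17
Each subnet has 32768 addresses
  194.46.0.0/17
  194.46.128.0/17
Subnets: 194.46.0.0/17, 194.46.128.0/17


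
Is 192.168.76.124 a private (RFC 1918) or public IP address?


RFC 1918 private ranges:
  10.0.0.0/8 (10.0.0.0 - 10.255.255.255)
  172.16.0.0/12 (172.16.0.0 - 172.31.255.255)
  192.168.0.0/16 (192.168.0.0 - 192.168.255.255)
Private (in 192.168.0.0/16)


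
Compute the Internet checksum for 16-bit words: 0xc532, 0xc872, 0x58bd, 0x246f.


Sum all words (with carry folding):
+ 0xc532 = 0xc532
+ 0xc872 = 0x8da5
+ 0x58bd = 0xe662
+ 0x246f = 0x0ad2
One's complement: ~0x0ad2
Checksum = 0xf52d


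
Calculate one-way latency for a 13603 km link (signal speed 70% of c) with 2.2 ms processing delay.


Speed = 0.7 * 3e5 km/s = 210000 km/s
Propagation delay = 13603 / 210000 = 0.0648 s = 64.7762 ms
Processing delay = 2.2 ms
Total one-way latency = 66.9762 ms


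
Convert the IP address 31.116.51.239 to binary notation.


31 = 00011111
116 = 01110100
51 = 00110011
239 = 11101111
Binary: 00011111.01110100.00110011.11101111


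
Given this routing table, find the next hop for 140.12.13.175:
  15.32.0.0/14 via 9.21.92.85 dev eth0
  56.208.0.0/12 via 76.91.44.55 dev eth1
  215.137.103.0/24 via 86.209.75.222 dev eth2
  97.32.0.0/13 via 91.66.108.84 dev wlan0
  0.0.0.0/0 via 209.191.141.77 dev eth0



Longest prefix match for 140.12.13.175:
  /14 15.32.0.0: no
  /12 56.208.0.0: no
  /24 215.137.103.0: no
  /13 97.32.0.0: no
  /0 0.0.0.0: MATCH
Selected: next-hop 209.191.141.77 via eth0 (matched /0)


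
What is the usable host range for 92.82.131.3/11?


Network: 92.64.0.0
Broadcast: 92.95.255.255
First usable = network + 1
Last usable = broadcast - 1
Range: 92.64.0.1 to 92.95.255.254


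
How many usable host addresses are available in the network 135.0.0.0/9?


Host bits = 32 - 9 = 23
Total addresses = 2^23 = 8388608
Usable = total - 2 (network and broadcast)
Usable hosts: 8388606


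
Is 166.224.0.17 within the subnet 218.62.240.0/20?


Subnet network: 218.62.240.0
Test IP AND mask: 166.224.0.0
No, 166.224.0.17 is not in 218.62.240.0/20


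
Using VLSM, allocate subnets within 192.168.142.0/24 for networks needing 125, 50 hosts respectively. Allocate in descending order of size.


125 hosts -> /25 (126 usable): 192.168.142.0/25
50 hosts -> /26 (62 usable): 192.168.142.128/26
Allocation: 192.168.142.0/25 (125 hosts, 126 usable); 192.168.142.128/26 (50 hosts, 62 usable)


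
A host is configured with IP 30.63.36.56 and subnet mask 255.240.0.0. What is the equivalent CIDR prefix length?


Binary: 11111111.11110000.00000000.00000000
Count leading 1s
Prefix: /12


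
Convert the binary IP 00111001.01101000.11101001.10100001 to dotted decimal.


00111001 = 57
01101000 = 104
11101001 = 233
10100001 = 161
IP: 57.104.233.161


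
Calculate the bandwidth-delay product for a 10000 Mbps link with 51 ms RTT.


BDP = bandwidth * RTT
= 10000 Mbps * 51 ms
= 10000 * 1e6 * 51 / 1000 bits
= 510000000 bits
= 63750000 bytes
= 62255.8594 KB
BDP = 510000000 bits (63750000 bytes)


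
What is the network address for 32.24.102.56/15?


IP:   00100000.00011000.01100110.00111000
Mask: 11111111.11111110.00000000.00000000
AND operation:
Net:  00100000.00011000.00000000.00000000
Network: 32.24.0.0/15


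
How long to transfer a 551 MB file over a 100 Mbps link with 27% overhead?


Effective throughput = 100 * (1 - 27/100) = 73 Mbps
File size in Mb = 551 * 8 = 4408 Mb
Time = 4408 / 73
Time = 60.3836 seconds


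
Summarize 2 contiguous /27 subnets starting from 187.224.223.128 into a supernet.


Original prefix: /27
Number of subnets: 2 = 2^1
New prefix = 27 - 1 = 26
Supernet: 187.224.223.128/26


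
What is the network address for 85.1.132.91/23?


IP:   01010101.00000001.10000100.01011011
Mask: 11111111.11111111.11111110.00000000
AND operation:
Net:  01010101.00000001.10000100.00000000
Network: 85.1.132.0/23


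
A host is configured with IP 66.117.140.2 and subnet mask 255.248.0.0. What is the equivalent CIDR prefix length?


Binary: 11111111.11111000.00000000.00000000
Count leading 1s
Prefix: /13


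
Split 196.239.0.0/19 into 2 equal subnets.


New prefix = 19 + 1 = 20
Each subnet has 4096 addresses
  196.239.0.0/20
  196.239.16.0/20
Subnets: 196.239.0.0/20, 196.239.16.0/20


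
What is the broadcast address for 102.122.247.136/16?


Network: 102.122.0.0/16
Host bits = 16
Set all host bits to 1:
Broadcast: 102.122.255.255


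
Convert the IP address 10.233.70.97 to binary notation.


10 = 00001010
233 = 11101001
70 = 01000110
97 = 01100001
Binary: 00001010.11101001.01000110.01100001


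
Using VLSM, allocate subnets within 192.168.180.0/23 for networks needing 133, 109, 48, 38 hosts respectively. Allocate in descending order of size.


133 hosts -> /24 (254 usable): 192.168.180.0/24
109 hosts -> /25 (126 usable): 192.168.181.0/25
48 hosts -> /26 (62 usable): 192.168.181.128/26
38 hosts -> /26 (62 usable): 192.168.181.192/26
Allocation: 192.168.180.0/24 (133 hosts, 254 usable); 192.168.181.0/25 (109 hosts, 126 usable); 192.168.181.128/26 (48 hosts, 62 usable); 192.168.181.192/26 (38 hosts, 62 usable)


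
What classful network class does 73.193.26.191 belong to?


First octet: 73
Binary: 01001001
0xxxxxxx -> Class A (1-126)
Class A, default mask 255.0.0.0 (/8)


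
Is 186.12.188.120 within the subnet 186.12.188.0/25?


Subnet network: 186.12.188.0
Test IP AND mask: 186.12.188.0
Yes, 186.12.188.120 is in 186.12.188.0/25


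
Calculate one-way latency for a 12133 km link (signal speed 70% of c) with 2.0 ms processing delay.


Speed = 0.7 * 3e5 km/s = 210000 km/s
Propagation delay = 12133 / 210000 = 0.0578 s = 57.7762 ms
Processing delay = 2.0 ms
Total one-way latency = 59.7762 ms


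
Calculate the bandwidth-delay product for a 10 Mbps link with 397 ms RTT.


BDP = bandwidth * RTT
= 10 Mbps * 397 ms
= 10 * 1e6 * 397 / 1000 bits
= 3970000 bits
= 496250 bytes
= 484.6191 KB
BDP = 3970000 bits (496250 bytes)


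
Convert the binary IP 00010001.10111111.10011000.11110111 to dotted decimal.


00010001 = 17
10111111 = 191
10011000 = 152
11110111 = 247
IP: 17.191.152.247


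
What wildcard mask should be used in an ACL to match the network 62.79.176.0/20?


Subnet mask: 255.255.240.0
Wildcard = 255.255.255.255 - subnet mask
255 - 255 = 0
255 - 255 = 0
255 - 240 = 15
255 - 0 = 255
Wildcard: 0.0.15.255


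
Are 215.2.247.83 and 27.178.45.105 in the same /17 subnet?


Mask: 255.255.128.0
215.2.247.83 AND mask = 215.2.128.0
27.178.45.105 AND mask = 27.178.0.0
No, different subnets (215.2.128.0 vs 27.178.0.0)


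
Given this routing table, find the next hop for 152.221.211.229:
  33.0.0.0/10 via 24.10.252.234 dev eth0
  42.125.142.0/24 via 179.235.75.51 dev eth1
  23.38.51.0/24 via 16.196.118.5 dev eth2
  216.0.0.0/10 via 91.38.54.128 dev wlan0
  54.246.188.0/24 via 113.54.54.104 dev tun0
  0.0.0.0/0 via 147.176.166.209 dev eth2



Longest prefix match for 152.221.211.229:
  /10 33.0.0.0: no
  /24 42.125.142.0: no
  /24 23.38.51.0: no
  /10 216.0.0.0: no
  /24 54.246.188.0: no
  /0 0.0.0.0: MATCH
Selected: next-hop 147.176.166.209 via eth2 (matched /0)


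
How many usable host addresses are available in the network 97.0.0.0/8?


Host bits = 32 - 8 = 24
Total addresses = 2^24 = 16777216
Usable = total - 2 (network and broadcast)
Usable hosts: 16777214


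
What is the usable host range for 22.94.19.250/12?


Network: 22.80.0.0
Broadcast: 22.95.255.255
First usable = network + 1
Last usable = broadcast - 1
Range: 22.80.0.1 to 22.95.255.254


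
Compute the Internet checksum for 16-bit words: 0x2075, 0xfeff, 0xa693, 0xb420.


Sum all words (with carry folding):
+ 0x2075 = 0x2075
+ 0xfeff = 0x1f75
+ 0xa693 = 0xc608
+ 0xb420 = 0x7a29
One's complement: ~0x7a29
Checksum = 0x85d6


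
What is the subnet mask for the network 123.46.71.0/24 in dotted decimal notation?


/24 means 24 network bits, 8 host bits
Binary: 11111111111111111111111100000000
Mask: 255.255.255.0


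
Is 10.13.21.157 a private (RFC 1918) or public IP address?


RFC 1918 private ranges:
  10.0.0.0/8 (10.0.0.0 - 10.255.255.255)
  172.16.0.0/12 (172.16.0.0 - 172.31.255.255)
  192.168.0.0/16 (192.168.0.0 - 192.168.255.255)
Private (in 10.0.0.0/8)


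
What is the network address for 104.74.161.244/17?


IP:   01101000.01001010.10100001.11110100
Mask: 11111111.11111111.10000000.00000000
AND operation:
Net:  01101000.01001010.10000000.00000000
Network: 104.74.128.0/17


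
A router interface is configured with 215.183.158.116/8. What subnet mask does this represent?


/8 means 8 network bits, 24 host bits
Binary: 11111111000000000000000000000000
Mask: 255.0.0.0


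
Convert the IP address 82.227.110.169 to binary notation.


82 = 01010010
227 = 11100011
110 = 01101110
169 = 10101001
Binary: 01010010.11100011.01101110.10101001


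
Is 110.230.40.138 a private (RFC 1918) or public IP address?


RFC 1918 private ranges:
  10.0.0.0/8 (10.0.0.0 - 10.255.255.255)
  172.16.0.0/12 (172.16.0.0 - 172.31.255.255)
  192.168.0.0/16 (192.168.0.0 - 192.168.255.255)
Public (not in any RFC 1918 range)


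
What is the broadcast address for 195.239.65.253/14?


Network: 195.236.0.0/14
Host bits = 18
Set all host bits to 1:
Broadcast: 195.239.255.255


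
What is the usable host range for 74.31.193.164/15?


Network: 74.30.0.0
Broadcast: 74.31.255.255
First usable = network + 1
Last usable = broadcast - 1
Range: 74.30.0.1 to 74.31.255.254


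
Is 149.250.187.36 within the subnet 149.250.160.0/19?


Subnet network: 149.250.160.0
Test IP AND mask: 149.250.160.0
Yes, 149.250.187.36 is in 149.250.160.0/19


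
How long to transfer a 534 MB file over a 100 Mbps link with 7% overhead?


Effective throughput = 100 * (1 - 7/100) = 93 Mbps
File size in Mb = 534 * 8 = 4272 Mb
Time = 4272 / 93
Time = 45.9355 seconds


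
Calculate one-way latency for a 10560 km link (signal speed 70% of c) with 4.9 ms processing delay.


Speed = 0.7 * 3e5 km/s = 210000 km/s
Propagation delay = 10560 / 210000 = 0.0503 s = 50.2857 ms
Processing delay = 4.9 ms
Total one-way latency = 55.1857 ms


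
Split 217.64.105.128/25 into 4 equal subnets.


New prefix = 25 + 2 = 27
Each subnet has 32 addresses
  217.64.105.128/27
  217.64.105.160/27
  217.64.105.192/27
  217.64.105.224/27
Subnets: 217.64.105.128/27, 217.64.105.160/27, 217.64.105.192/27, 217.64.105.224/27


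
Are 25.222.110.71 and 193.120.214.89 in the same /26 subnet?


Mask: 255.255.255.192
25.222.110.71 AND mask = 25.222.110.64
193.120.214.89 AND mask = 193.120.214.64
No, different subnets (25.222.110.64 vs 193.120.214.64)


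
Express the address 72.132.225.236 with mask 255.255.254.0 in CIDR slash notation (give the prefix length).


Binary: 11111111.11111111.11111110.00000000
Count leading 1s
Prefix: /23


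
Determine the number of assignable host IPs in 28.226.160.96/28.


Host bits = 32 - 28 = 4
Total addresses = 2^4 = 16
Usable = total - 2 (network and broadcast)
Usable hosts: 14


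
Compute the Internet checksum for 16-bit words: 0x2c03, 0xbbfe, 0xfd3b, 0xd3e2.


Sum all words (with carry folding):
+ 0x2c03 = 0x2c03
+ 0xbbfe = 0xe801
+ 0xfd3b = 0xe53d
+ 0xd3e2 = 0xb920
One's complement: ~0xb920
Checksum = 0x46df


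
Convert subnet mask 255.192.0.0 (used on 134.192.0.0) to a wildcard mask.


Subnet mask: 255.192.0.0
Wildcard = 255.255.255.255 - subnet mask
255 - 255 = 0
255 - 192 = 63
255 - 0 = 255
255 - 0 = 255
Wildcard: 0.63.255.255


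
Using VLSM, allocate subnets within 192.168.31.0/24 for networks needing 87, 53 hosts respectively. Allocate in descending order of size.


87 hosts -> /25 (126 usable): 192.168.31.0/25
53 hosts -> /26 (62 usable): 192.168.31.128/26
Allocation: 192.168.31.0/25 (87 hosts, 126 usable); 192.168.31.128/26 (53 hosts, 62 usable)


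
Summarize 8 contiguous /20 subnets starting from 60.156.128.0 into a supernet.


Original prefix: /20
Number of subnets: 8 = 2^3
New prefix = 20 - 3 = 17
Supernet: 60.156.128.0/17


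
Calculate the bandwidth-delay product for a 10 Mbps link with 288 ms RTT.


BDP = bandwidth * RTT
= 10 Mbps * 288 ms
= 10 * 1e6 * 288 / 1000 bits
= 2880000 bits
= 360000 bytes
= 351.5625 KB
BDP = 2880000 bits (360000 bytes)


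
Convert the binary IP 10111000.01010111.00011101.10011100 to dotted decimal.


10111000 = 184
01010111 = 87
00011101 = 29
10011100 = 156
IP: 184.87.29.156


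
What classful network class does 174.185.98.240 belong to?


First octet: 174
Binary: 10101110
10xxxxxx -> Class B (128-191)
Class B, default mask 255.255.0.0 (/16)


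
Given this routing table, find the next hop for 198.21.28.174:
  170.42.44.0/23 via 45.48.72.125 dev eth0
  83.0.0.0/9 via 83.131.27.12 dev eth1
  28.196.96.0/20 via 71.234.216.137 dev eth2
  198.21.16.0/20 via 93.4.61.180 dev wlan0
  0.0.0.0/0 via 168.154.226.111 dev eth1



Longest prefix match for 198.21.28.174:
  /23 170.42.44.0: no
  /9 83.0.0.0: no
  /20 28.196.96.0: no
  /20 198.21.16.0: MATCH
  /0 0.0.0.0: MATCH
Selected: next-hop 93.4.61.180 via wlan0 (matched /20)


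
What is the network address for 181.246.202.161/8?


IP:   10110101.11110110.11001010.10100001
Mask: 11111111.00000000.00000000.00000000
AND operation:
Net:  10110101.00000000.00000000.00000000
Network: 181.0.0.0/8


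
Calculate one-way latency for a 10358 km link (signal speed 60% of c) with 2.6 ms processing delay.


Speed = 0.6 * 3e5 km/s = 180000 km/s
Propagation delay = 10358 / 180000 = 0.0575 s = 57.5444 ms
Processing delay = 2.6 ms
Total one-way latency = 60.1444 ms


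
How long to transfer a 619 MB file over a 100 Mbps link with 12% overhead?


Effective throughput = 100 * (1 - 12/100) = 88 Mbps
File size in Mb = 619 * 8 = 4952 Mb
Time = 4952 / 88
Time = 56.2727 seconds


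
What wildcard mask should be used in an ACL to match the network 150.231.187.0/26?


Subnet mask: 255.255.255.192
Wildcard = 255.255.255.255 - subnet mask
255 - 255 = 0
255 - 255 = 0
255 - 255 = 0
255 - 192 = 63
Wildcard: 0.0.0.63


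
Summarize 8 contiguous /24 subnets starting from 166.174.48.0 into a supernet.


Original prefix: /24
Number of subnets: 8 = 2^3
New prefix = 24 - 3 = 21
Supernet: 166.174.48.0/21


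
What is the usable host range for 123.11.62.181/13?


Network: 123.8.0.0
Broadcast: 123.15.255.255
First usable = network + 1
Last usable = broadcast - 1
Range: 123.8.0.1 to 123.15.255.254


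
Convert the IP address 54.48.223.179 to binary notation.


54 = 00110110
48 = 00110000
223 = 11011111
179 = 10110011
Binary: 00110110.00110000.11011111.10110011


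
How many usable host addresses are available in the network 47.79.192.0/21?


Host bits = 32 - 21 = 11
Total addresses = 2^11 = 2048
Usable = total - 2 (network and broadcast)
Usable hosts: 2046


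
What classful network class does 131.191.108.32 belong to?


First octet: 131
Binary: 10000011
10xxxxxx -> Class B (128-191)
Class B, default mask 255.255.0.0 (/16)


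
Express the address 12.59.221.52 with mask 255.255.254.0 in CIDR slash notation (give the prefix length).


Binary: 11111111.11111111.11111110.00000000
Count leading 1s
Prefix: /23


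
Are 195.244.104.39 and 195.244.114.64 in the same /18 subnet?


Mask: 255.255.192.0
195.244.104.39 AND mask = 195.244.64.0
195.244.114.64 AND mask = 195.244.64.0
Yes, same subnet (195.244.64.0)


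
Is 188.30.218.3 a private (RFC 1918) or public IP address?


RFC 1918 private ranges:
  10.0.0.0/8 (10.0.0.0 - 10.255.255.255)
  172.16.0.0/12 (172.16.0.0 - 172.31.255.255)
  192.168.0.0/16 (192.168.0.0 - 192.168.255.255)
Public (not in any RFC 1918 range)


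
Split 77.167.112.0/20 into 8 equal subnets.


New prefix = 20 + 3 = 23
Each subnet has 512 addresses
  77.167.112.0/23
  77.167.114.0/23
  77.167.116.0/23
  77.167.118.0/23
  77.167.120.0/23
  77.167.122.0/23
  77.167.124.0/23
  77.167.126.0/23
Subnets: 77.167.112.0/23, 77.167.114.0/23, 77.167.116.0/23, 77.167.118.0/23, 77.167.120.0/23, 77.167.122.0/23, 77.167.124.0/23, 77.167.126.0/23


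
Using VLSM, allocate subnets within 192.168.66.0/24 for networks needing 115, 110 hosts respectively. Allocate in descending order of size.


115 hosts -> /25 (126 usable): 192.168.66.0/25
110 hosts -> /25 (126 usable): 192.168.66.128/25
Allocation: 192.168.66.0/25 (115 hosts, 126 usable); 192.168.66.128/25 (110 hosts, 126 usable)


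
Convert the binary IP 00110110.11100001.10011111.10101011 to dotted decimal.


00110110 = 54
11100001 = 225
10011111 = 159
10101011 = 171
IP: 54.225.159.171


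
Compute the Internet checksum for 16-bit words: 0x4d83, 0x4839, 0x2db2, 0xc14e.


Sum all words (with carry folding):
+ 0x4d83 = 0x4d83
+ 0x4839 = 0x95bc
+ 0x2db2 = 0xc36e
+ 0xc14e = 0x84bd
One's complement: ~0x84bd
Checksum = 0x7b42


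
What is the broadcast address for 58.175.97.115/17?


Network: 58.175.0.0/17
Host bits = 15
Set all host bits to 1:
Broadcast: 58.175.127.255


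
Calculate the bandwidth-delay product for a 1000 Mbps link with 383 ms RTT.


BDP = bandwidth * RTT
= 1000 Mbps * 383 ms
= 1000 * 1e6 * 383 / 1000 bits
= 383000000 bits
= 47875000 bytes
= 46752.9297 KB
BDP = 383000000 bits (47875000 bytes)


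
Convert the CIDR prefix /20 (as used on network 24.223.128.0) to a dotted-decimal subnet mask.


/20 means 20 network bits, 12 host bits
Binary: 11111111111111111111000000000000
Mask: 255.255.240.0


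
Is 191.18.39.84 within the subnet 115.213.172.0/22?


Subnet network: 115.213.172.0
Test IP AND mask: 191.18.36.0
No, 191.18.39.84 is not in 115.213.172.0/22


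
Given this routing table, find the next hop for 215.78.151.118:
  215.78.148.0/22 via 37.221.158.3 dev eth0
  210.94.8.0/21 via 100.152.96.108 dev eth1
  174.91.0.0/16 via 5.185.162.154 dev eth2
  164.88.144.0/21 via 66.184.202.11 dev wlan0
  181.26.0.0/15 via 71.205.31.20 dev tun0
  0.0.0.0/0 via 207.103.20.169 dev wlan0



Longest prefix match for 215.78.151.118:
  /22 215.78.148.0: MATCH
  /21 210.94.8.0: no
  /16 174.91.0.0: no
  /21 164.88.144.0: no
  /15 181.26.0.0: no
  /0 0.0.0.0: MATCH
Selected: next-hop 37.221.158.3 via eth0 (matched /22)


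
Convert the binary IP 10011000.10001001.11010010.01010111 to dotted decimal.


10011000 = 152
10001001 = 137
11010010 = 210
01010111 = 87
IP: 152.137.210.87


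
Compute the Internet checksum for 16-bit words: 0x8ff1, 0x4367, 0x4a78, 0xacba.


Sum all words (with carry folding):
+ 0x8ff1 = 0x8ff1
+ 0x4367 = 0xd358
+ 0x4a78 = 0x1dd1
+ 0xacba = 0xca8b
One's complement: ~0xca8b
Checksum = 0x3574


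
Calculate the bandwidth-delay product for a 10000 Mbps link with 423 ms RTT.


BDP = bandwidth * RTT
= 10000 Mbps * 423 ms
= 10000 * 1e6 * 423 / 1000 bits
= 4230000000 bits
= 528750000 bytes
= 516357.4219 KB
BDP = 4230000000 bits (528750000 bytes)


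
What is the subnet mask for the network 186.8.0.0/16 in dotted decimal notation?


/16 means 16 network bits, 16 host bits
Binary: 11111111111111110000000000000000
Mask: 255.255.0.0


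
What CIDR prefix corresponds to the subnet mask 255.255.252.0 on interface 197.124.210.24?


Binary: 11111111.11111111.11111100.00000000
Count leading 1s
Prefix: /22


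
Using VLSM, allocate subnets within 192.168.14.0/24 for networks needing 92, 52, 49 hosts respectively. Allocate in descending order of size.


92 hosts -> /25 (126 usable): 192.168.14.0/25
52 hosts -> /26 (62 usable): 192.168.14.128/26
49 hosts -> /26 (62 usable): 192.168.14.192/26
Allocation: 192.168.14.0/25 (92 hosts, 126 usable); 192.168.14.128/26 (52 hosts, 62 usable); 192.168.14.192/26 (49 hosts, 62 usable)


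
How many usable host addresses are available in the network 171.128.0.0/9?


Host bits = 32 - 9 = 23
Total addresses = 2^23 = 8388608
Usable = total - 2 (network and broadcast)
Usable hosts: 8388606


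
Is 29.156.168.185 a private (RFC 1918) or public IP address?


RFC 1918 private ranges:
  10.0.0.0/8 (10.0.0.0 - 10.255.255.255)
  172.16.0.0/12 (172.16.0.0 - 172.31.255.255)
  192.168.0.0/16 (192.168.0.0 - 192.168.255.255)
Public (not in any RFC 1918 range)


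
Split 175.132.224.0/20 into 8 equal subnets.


New prefix = 20 + 3 = 23
Each subnet has 512 addresses
  175.132.224.0/23
  175.132.226.0/23
  175.132.228.0/23
  175.132.230.0/23
  175.132.232.0/23
  175.132.234.0/23
  175.132.236.0/23
  175.132.238.0/23
Subnets: 175.132.224.0/23, 175.132.226.0/23, 175.132.228.0/23, 175.132.230.0/23, 175.132.232.0/23, 175.132.234.0/23, 175.132.236.0/23, 175.132.238.0/23


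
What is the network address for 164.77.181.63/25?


IP:   10100100.01001101.10110101.00111111
Mask: 11111111.11111111.11111111.10000000
AND operation:
Net:  10100100.01001101.10110101.00000000
Network: 164.77.181.0/25


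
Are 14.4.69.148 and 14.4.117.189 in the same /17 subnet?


Mask: 255.255.128.0
14.4.69.148 AND mask = 14.4.0.0
14.4.117.189 AND mask = 14.4.0.0
Yes, same subnet (14.4.0.0)


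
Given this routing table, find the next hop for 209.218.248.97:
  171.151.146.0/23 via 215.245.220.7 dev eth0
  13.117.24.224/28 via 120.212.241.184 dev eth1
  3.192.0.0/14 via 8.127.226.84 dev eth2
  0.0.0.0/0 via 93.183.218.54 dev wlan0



Longest prefix match for 209.218.248.97:
  /23 171.151.146.0: no
  /28 13.117.24.224: no
  /14 3.192.0.0: no
  /0 0.0.0.0: MATCH
Selected: next-hop 93.183.218.54 via wlan0 (matched /0)


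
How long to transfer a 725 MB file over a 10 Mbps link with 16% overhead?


Effective throughput = 10 * (1 - 16/100) = 8.4 Mbps
File size in Mb = 725 * 8 = 5800 Mb
Time = 5800 / 8.4
Time = 690.4762 seconds


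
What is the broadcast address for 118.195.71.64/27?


Network: 118.195.71.64/27
Host bits = 5
Set all host bits to 1:
Broadcast: 118.195.71.95


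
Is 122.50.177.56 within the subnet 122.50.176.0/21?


Subnet network: 122.50.176.0
Test IP AND mask: 122.50.176.0
Yes, 122.50.177.56 is in 122.50.176.0/21


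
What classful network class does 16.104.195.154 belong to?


First octet: 16
Binary: 00010000
0xxxxxxx -> Class A (1-126)
Class A, default mask 255.0.0.0 (/8)


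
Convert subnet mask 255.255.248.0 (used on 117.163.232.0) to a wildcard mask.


Subnet mask: 255.255.248.0
Wildcard = 255.255.255.255 - subnet mask
255 - 255 = 0
255 - 255 = 0
255 - 248 = 7
255 - 0 = 255
Wildcard: 0.0.7.255


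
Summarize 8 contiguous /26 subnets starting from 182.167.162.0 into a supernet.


Original prefix: /26
Number of subnets: 8 = 2^3
New prefix = 26 - 3 = 23
Supernet: 182.167.162.0/23


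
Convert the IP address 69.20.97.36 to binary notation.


69 = 01000101
20 = 00010100
97 = 01100001
36 = 00100100
Binary: 01000101.00010100.01100001.00100100


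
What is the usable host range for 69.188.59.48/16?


Network: 69.188.0.0
Broadcast: 69.188.255.255
First usable = network + 1
Last usable = broadcast - 1
Range: 69.188.0.1 to 69.188.255.254


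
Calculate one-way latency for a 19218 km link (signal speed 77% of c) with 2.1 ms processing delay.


Speed = 0.77 * 3e5 km/s = 231000 km/s
Propagation delay = 19218 / 231000 = 0.0832 s = 83.1948 ms
Processing delay = 2.1 ms
Total one-way latency = 85.2948 ms


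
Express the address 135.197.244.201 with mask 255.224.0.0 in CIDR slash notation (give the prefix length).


Binary: 11111111.11100000.00000000.00000000
Count leading 1s
Prefix: /11


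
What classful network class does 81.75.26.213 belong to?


First octet: 81
Binary: 01010001
0xxxxxxx -> Class A (1-126)
Class A, default mask 255.0.0.0 (/8)


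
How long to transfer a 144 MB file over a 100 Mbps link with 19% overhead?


Effective throughput = 100 * (1 - 19/100) = 81 Mbps
File size in Mb = 144 * 8 = 1152 Mb
Time = 1152 / 81
Time = 14.2222 seconds


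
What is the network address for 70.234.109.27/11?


IP:   01000110.11101010.01101101.00011011
Mask: 11111111.11100000.00000000.00000000
AND operation:
Net:  01000110.11100000.00000000.00000000
Network: 70.224.0.0/11


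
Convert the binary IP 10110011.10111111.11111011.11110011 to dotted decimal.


10110011 = 179
10111111 = 191
11111011 = 251
11110011 = 243
IP: 179.191.251.243


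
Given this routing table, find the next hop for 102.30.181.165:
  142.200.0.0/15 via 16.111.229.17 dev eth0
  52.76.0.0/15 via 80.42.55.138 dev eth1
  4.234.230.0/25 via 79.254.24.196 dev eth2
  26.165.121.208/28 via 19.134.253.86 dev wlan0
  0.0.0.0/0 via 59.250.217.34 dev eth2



Longest prefix match for 102.30.181.165:
  /15 142.200.0.0: no
  /15 52.76.0.0: no
  /25 4.234.230.0: no
  /28 26.165.121.208: no
  /0 0.0.0.0: MATCH
Selected: next-hop 59.250.217.34 via eth2 (matched /0)


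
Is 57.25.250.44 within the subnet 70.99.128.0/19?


Subnet network: 70.99.128.0
Test IP AND mask: 57.25.224.0
No, 57.25.250.44 is not in 70.99.128.0/19


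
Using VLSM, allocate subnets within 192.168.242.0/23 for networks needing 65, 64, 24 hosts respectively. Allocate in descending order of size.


65 hosts -> /25 (126 usable): 192.168.242.0/25
64 hosts -> /25 (126 usable): 192.168.242.128/25
24 hosts -> /27 (30 usable): 192.168.243.0/27
Allocation: 192.168.242.0/25 (65 hosts, 126 usable); 192.168.242.128/25 (64 hosts, 126 usable); 192.168.243.0/27 (24 hosts, 30 usable)


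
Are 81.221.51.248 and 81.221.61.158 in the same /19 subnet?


Mask: 255.255.224.0
81.221.51.248 AND mask = 81.221.32.0
81.221.61.158 AND mask = 81.221.32.0
Yes, same subnet (81.221.32.0)


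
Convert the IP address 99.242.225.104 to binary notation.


99 = 01100011
242 = 11110010
225 = 11100001
104 = 01101000
Binary: 01100011.11110010.11100001.01101000


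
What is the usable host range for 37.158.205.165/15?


Network: 37.158.0.0
Broadcast: 37.159.255.255
First usable = network + 1
Last usable = broadcast - 1
Range: 37.158.0.1 to 37.159.255.254


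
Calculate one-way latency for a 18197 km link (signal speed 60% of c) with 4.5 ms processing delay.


Speed = 0.6 * 3e5 km/s = 180000 km/s
Propagation delay = 18197 / 180000 = 0.1011 s = 101.0944 ms
Processing delay = 4.5 ms
Total one-way latency = 105.5944 ms


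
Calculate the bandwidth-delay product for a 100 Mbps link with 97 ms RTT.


BDP = bandwidth * RTT
= 100 Mbps * 97 ms
= 100 * 1e6 * 97 / 1000 bits
= 9700000 bits
= 1212500 bytes
= 1184.082 KB
BDP = 9700000 bits (1212500 bytes)


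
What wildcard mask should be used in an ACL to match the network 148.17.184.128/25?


Subnet mask: 255.255.255.128
Wildcard = 255.255.255.255 - subnet mask
255 - 255 = 0
255 - 255 = 0
255 - 255 = 0
255 - 128 = 127
Wildcard: 0.0.0.127


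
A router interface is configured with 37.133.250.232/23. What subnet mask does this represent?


/23 means 23 network bits, 9 host bits
Binary: 11111111111111111111111000000000
Mask: 255.255.254.0


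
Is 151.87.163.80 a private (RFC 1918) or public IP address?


RFC 1918 private ranges:
  10.0.0.0/8 (10.0.0.0 - 10.255.255.255)
  172.16.0.0/12 (172.16.0.0 - 172.31.255.255)
  192.168.0.0/16 (192.168.0.0 - 192.168.255.255)
Public (not in any RFC 1918 range)


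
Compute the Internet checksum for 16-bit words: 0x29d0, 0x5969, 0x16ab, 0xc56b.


Sum all words (with carry folding):
+ 0x29d0 = 0x29d0
+ 0x5969 = 0x8339
+ 0x16ab = 0x99e4
+ 0xc56b = 0x5f50
One's complement: ~0x5f50
Checksum = 0xa0af


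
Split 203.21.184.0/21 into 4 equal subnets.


New prefix = 21 + 2 = 23
Each subnet has 512 addresses
  203.21.184.0/23
  203.21.186.0/23
  203.21.188.0/23
  203.21.190.0/23
Subnets: 203.21.184.0/23, 203.21.186.0/23, 203.21.188.0/23, 203.21.190.0/23


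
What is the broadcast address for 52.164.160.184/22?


Network: 52.164.160.0/22
Host bits = 10
Set all host bits to 1:
Broadcast: 52.164.163.255


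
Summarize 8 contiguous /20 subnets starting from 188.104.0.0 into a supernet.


Original prefix: /20
Number of subnets: 8 = 2^3
New prefix = 20 - 3 = 17
Supernet: 188.104.0.0/17


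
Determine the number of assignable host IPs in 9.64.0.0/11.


Host bits = 32 - 11 = 21
Total addresses = 2^21 = 2097152
Usable = total - 2 (network and broadcast)
Usable hosts: 2097150


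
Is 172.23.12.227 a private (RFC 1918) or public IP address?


RFC 1918 private ranges:
  10.0.0.0/8 (10.0.0.0 - 10.255.255.255)
  172.16.0.0/12 (172.16.0.0 - 172.31.255.255)
  192.168.0.0/16 (192.168.0.0 - 192.168.255.255)
Private (in 172.16.0.0/12)


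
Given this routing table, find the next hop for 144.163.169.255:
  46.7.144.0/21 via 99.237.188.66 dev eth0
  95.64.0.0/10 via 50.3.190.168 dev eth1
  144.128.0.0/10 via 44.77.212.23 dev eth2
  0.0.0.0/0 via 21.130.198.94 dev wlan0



Longest prefix match for 144.163.169.255:
  /21 46.7.144.0: no
  /10 95.64.0.0: no
  /10 144.128.0.0: MATCH
  /0 0.0.0.0: MATCH
Selected: next-hop 44.77.212.23 via eth2 (matched /10)


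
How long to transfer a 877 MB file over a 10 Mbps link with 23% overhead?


Effective throughput = 10 * (1 - 23/100) = 7.7 Mbps
File size in Mb = 877 * 8 = 7016 Mb
Time = 7016 / 7.7
Time = 911.1688 seconds


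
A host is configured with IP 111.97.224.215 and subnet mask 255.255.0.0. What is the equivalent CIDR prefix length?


Binary: 11111111.11111111.00000000.00000000
Count leading 1s
Prefix: /16


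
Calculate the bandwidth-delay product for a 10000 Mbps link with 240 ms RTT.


BDP = bandwidth * RTT
= 10000 Mbps * 240 ms
= 10000 * 1e6 * 240 / 1000 bits
= 2400000000 bits
= 300000000 bytes
= 292968.75 KB
BDP = 2400000000 bits (300000000 bytes)


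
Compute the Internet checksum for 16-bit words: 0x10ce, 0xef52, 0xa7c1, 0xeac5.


Sum all words (with carry folding):
+ 0x10ce = 0x10ce
+ 0xef52 = 0x0021
+ 0xa7c1 = 0xa7e2
+ 0xeac5 = 0x92a8
One's complement: ~0x92a8
Checksum = 0x6d57


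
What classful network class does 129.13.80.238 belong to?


First octet: 129
Binary: 10000001
10xxxxxx -> Class B (128-191)
Class B, default mask 255.255.0.0 (/16)


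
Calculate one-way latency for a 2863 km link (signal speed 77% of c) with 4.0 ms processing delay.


Speed = 0.77 * 3e5 km/s = 231000 km/s
Propagation delay = 2863 / 231000 = 0.0124 s = 12.3939 ms
Processing delay = 4.0 ms
Total one-way latency = 16.3939 ms


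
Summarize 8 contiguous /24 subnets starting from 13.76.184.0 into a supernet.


Original prefix: /24
Number of subnets: 8 = 2^3
New prefix = 24 - 3 = 21
Supernet: 13.76.184.0/21


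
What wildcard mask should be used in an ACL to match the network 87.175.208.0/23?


Subnet mask: 255.255.254.0
Wildcard = 255.255.255.255 - subnet mask
255 - 255 = 0
255 - 255 = 0
255 - 254 = 1
255 - 0 = 255
Wildcard: 0.0.1.255


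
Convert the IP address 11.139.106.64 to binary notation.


11 = 00001011
139 = 10001011
106 = 01101010
64 = 01000000
Binary: 00001011.10001011.01101010.01000000


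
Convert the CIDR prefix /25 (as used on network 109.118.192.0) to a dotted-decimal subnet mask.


/25 means 25 network bits, 7 host bits
Binary: 11111111111111111111111110000000
Mask: 255.255.255.128


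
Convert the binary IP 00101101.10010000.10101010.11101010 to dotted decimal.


00101101 = 45
10010000 = 144
10101010 = 170
11101010 = 234
IP: 45.144.170.234


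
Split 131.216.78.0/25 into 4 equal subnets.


New prefix = 25 + 2 = 27
Each subnet has 32 addresses
  131.216.78.0/27
  131.216.78.32/27
  131.216.78.64/27
  131.216.78.96/27
Subnets: 131.216.78.0/27, 131.216.78.32/27, 131.216.78.64/27, 131.216.78.96/27


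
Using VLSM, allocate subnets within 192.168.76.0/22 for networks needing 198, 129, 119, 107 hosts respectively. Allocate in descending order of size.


198 hosts -> /24 (254 usable): 192.168.76.0/24
129 hosts -> /24 (254 usable): 192.168.77.0/24
119 hosts -> /25 (126 usable): 192.168.78.0/25
107 hosts -> /25 (126 usable): 192.168.78.128/25
Allocation: 192.168.76.0/24 (198 hosts, 254 usable); 192.168.77.0/24 (129 hosts, 254 usable); 192.168.78.0/25 (119 hosts, 126 usable); 192.168.78.128/25 (107 hosts, 126 usable)


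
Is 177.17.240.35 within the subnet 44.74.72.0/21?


Subnet network: 44.74.72.0
Test IP AND mask: 177.17.240.0
No, 177.17.240.35 is not in 44.74.72.0/21


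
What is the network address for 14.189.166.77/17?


IP:   00001110.10111101.10100110.01001101
Mask: 11111111.11111111.10000000.00000000
AND operation:
Net:  00001110.10111101.10000000.00000000
Network: 14.189.128.0/17


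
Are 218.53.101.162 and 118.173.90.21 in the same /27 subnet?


Mask: 255.255.255.224
218.53.101.162 AND mask = 218.53.101.160
118.173.90.21 AND mask = 118.173.90.0
No, different subnets (218.53.101.160 vs 118.173.90.0)


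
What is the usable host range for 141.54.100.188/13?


Network: 141.48.0.0
Broadcast: 141.55.255.255
First usable = network + 1
Last usable = broadcast - 1
Range: 141.48.0.1 to 141.55.255.254


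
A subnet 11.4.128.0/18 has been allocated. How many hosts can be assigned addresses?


Host bits = 32 - 18 = 14
Total addresses = 2^14 = 16384
Usable = total - 2 (network and broadcast)
Usable hosts: 16382


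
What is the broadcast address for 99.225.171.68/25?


Network: 99.225.171.0/25
Host bits = 7
Set all host bits to 1:
Broadcast: 99.225.171.127
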